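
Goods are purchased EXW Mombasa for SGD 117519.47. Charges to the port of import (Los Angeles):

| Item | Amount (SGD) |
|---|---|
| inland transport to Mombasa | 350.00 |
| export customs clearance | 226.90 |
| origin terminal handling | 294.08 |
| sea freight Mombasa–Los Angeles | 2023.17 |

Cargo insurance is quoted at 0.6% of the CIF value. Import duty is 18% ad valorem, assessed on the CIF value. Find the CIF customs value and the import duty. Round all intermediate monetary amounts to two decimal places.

Let C be the CIF value. C = EXW price + pre-shipment costs + freight + 0.6% × C
C − 0.6% × C = 117519.47 + 350.00 + 226.90 + 294.08 + 2023.17
0.994 × C = 120413.62
C = 120413.62 / 0.994 = 121140.46
Insurance premium = 0.6% × 121140.46 = 726.84
Import duty = 121140.46 × 18% = 21805.28

CIF value: SGD 121140.46; import duty: SGD 21805.28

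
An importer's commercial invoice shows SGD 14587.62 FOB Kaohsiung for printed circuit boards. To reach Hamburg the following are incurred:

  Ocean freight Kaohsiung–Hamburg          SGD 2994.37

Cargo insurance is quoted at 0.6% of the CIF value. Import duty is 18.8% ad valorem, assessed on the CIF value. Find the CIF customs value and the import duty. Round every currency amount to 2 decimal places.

Let C be the CIF value. C = FOB price + freight + 0.6% × C
C − 0.6% × C = 14587.62 + 2994.37
0.994 × C = 17581.99
C = 17581.99 / 0.994 = 17688.12
Insurance premium = 0.6% × 17688.12 = 106.13
Import duty = 17688.12 × 18.8% = 3325.37

CIF value: SGD 17688.12; import duty: SGD 3325.37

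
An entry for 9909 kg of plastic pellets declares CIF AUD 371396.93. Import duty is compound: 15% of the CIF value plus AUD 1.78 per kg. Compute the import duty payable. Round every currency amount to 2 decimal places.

Import duty: AUD 73347.56

Ad valorem component: 371396.93 × 15% = 55709.54
Specific component: 9909 × 1.78 = 17638.02
Import duty = 55709.54 + 17638.02 = 73347.56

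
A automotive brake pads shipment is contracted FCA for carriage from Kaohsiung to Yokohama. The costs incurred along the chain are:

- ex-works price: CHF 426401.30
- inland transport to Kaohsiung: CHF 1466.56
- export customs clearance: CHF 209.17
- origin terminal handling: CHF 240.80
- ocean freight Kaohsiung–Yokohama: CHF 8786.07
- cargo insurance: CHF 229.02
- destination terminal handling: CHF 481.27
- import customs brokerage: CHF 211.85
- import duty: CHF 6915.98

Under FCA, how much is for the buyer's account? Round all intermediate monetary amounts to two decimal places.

Buyer's account: CHF 16864.99

FCA: the seller delivers export-cleared goods to the carrier; the buyer bears costs from that point.
Seller's account: goods 426401.30 + inland to port 1466.56 + export clearance 209.17 = 428077.03
Buyer's account: origin terminal 240.80 + freight 8786.07 + insurance 229.02 + destination terminal 481.27 + brokerage 211.85 + duty 6915.98 = 16864.99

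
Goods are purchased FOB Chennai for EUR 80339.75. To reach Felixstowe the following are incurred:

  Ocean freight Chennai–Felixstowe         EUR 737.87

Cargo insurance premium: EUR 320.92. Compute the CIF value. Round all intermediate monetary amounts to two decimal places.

CIF value: EUR 81398.54

CIF = FOB price + freight + insurance
CIF = 80339.75 + 737.87 + 320.92 = 81398.54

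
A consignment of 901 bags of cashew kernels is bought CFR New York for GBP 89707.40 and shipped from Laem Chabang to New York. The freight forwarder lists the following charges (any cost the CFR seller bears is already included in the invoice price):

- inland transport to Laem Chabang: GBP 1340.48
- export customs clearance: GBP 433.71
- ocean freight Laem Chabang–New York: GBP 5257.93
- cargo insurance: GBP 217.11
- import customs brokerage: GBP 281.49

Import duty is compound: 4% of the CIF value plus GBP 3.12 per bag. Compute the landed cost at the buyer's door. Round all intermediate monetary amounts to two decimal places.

CFR: the seller pays costs through ocean freight to the destination port, but not insurance.
Already in the invoice (seller's account under CFR): inland to port, export clearance, freight — exclude.
CIF value = CFR price + insurance = 89707.40 + 217.11 = 89924.51
Ad valorem component: 89924.51 × 4% = 3596.98
Specific component: 901 × 3.12 = 2811.12
Import duty = 3596.98 + 2811.12 = 6408.10
Buyer bears: insurance 217.11 + brokerage 281.49 + duty 6408.10 = 6906.70
Landed cost = invoice 89707.40 + 6906.70 = 96614.10

Total landed cost: GBP 96614.10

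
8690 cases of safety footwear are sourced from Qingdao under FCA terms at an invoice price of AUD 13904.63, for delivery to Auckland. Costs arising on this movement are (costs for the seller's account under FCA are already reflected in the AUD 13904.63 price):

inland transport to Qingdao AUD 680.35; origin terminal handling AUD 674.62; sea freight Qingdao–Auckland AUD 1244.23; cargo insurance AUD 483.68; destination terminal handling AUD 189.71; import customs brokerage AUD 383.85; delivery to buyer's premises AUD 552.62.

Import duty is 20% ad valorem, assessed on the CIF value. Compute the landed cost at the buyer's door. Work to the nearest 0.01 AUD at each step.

FCA: the seller delivers export-cleared goods to the carrier; the buyer bears costs from that point.
Already in the invoice (seller's account under FCA): inland to port — exclude.
CIF value = FCA price + origin terminal + freight + insurance = 13904.63 + 674.62 + 1244.23 + 483.68 = 16307.16
Import duty = 16307.16 × 20% = 3261.43
Buyer bears: origin terminal 674.62 + freight 1244.23 + insurance 483.68 + destination terminal 189.71 + brokerage 383.85 + delivery 552.62 + duty 3261.43 = 6790.14
Landed cost = invoice 13904.63 + 6790.14 = 20694.77

Total landed cost: AUD 20694.77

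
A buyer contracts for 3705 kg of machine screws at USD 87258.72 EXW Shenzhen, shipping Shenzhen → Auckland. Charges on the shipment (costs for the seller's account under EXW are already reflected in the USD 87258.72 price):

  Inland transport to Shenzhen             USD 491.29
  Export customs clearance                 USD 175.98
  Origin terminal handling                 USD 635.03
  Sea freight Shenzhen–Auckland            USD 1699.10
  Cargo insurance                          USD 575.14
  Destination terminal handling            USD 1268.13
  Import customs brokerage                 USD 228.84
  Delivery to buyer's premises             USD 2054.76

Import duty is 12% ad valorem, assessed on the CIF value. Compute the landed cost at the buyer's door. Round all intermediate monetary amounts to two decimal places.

Total landed cost: USD 105287.22

EXW: the seller makes goods available at their premises; the buyer bears all onward costs.
CIF value = EXW price + inland to port + export clearance + origin terminal + freight + insurance = 87258.72 + 491.29 + 175.98 + 635.03 + 1699.10 + 575.14 = 90835.26
Import duty = 90835.26 × 12% = 10900.23
Buyer bears: inland to port 491.29 + export clearance 175.98 + origin terminal 635.03 + freight 1699.10 + insurance 575.14 + destination terminal 1268.13 + brokerage 228.84 + delivery 2054.76 + duty 10900.23 = 18028.50
Landed cost = invoice 87258.72 + 18028.50 = 105287.22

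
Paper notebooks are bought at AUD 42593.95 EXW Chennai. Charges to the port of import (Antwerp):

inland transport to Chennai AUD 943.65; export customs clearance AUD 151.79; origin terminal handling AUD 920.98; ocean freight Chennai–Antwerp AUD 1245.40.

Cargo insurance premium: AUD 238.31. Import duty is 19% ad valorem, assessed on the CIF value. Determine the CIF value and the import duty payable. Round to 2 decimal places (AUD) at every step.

CIF value: AUD 46094.08; import duty: AUD 8757.88

CIF = EXW price + pre-shipment costs + freight + insurance
CIF = 42593.95 + 943.65 + 151.79 + 920.98 + 1245.40 + 238.31 = 46094.08
Import duty = 46094.08 × 19% = 8757.88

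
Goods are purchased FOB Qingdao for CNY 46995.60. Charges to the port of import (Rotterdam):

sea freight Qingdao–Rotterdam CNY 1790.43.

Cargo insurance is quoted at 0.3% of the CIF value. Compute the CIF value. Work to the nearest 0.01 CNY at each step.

CIF value: CNY 48932.83

Let C be the CIF value. C = FOB price + freight + 0.3% × C
C − 0.3% × C = 46995.60 + 1790.43
0.997 × C = 48786.03
C = 48786.03 / 0.997 = 48932.83
Insurance premium = 0.3% × 48932.83 = 146.80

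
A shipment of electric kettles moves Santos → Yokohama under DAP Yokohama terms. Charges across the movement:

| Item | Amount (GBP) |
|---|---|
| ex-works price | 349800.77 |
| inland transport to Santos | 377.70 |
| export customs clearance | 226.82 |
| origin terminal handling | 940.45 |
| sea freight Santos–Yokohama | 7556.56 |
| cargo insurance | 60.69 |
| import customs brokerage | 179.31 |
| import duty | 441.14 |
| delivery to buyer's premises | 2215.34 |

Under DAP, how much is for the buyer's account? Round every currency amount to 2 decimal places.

Buyer's account: GBP 620.45

DAP: the seller bears all costs to the named destination except import duty and clearance.
Seller's account: goods 349800.77 + inland to port 377.70 + export clearance 226.82 + origin terminal 940.45 + freight 7556.56 + insurance 60.69 + delivery 2215.34 = 361178.33
Buyer's account: brokerage 179.31 + duty 441.14 = 620.45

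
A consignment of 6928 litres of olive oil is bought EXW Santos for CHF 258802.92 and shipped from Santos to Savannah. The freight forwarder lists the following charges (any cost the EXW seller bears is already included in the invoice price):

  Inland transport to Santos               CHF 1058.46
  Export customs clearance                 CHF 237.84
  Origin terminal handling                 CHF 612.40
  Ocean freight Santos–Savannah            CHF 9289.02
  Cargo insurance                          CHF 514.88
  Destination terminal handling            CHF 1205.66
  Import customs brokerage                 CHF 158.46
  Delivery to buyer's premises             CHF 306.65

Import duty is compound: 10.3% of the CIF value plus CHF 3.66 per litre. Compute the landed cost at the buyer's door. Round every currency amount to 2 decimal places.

Total landed cost: CHF 325405.87

EXW: the seller makes goods available at their premises; the buyer bears all onward costs.
CIF value = EXW price + inland to port + export clearance + origin terminal + freight + insurance = 258802.92 + 1058.46 + 237.84 + 612.40 + 9289.02 + 514.88 = 270515.52
Ad valorem component: 270515.52 × 10.3% = 27863.10
Specific component: 6928 × 3.66 = 25356.48
Import duty = 27863.10 + 25356.48 = 53219.58
Buyer bears: inland to port 1058.46 + export clearance 237.84 + origin terminal 612.40 + freight 9289.02 + insurance 514.88 + destination terminal 1205.66 + brokerage 158.46 + delivery 306.65 + duty 53219.58 = 66602.95
Landed cost = invoice 258802.92 + 66602.95 = 325405.87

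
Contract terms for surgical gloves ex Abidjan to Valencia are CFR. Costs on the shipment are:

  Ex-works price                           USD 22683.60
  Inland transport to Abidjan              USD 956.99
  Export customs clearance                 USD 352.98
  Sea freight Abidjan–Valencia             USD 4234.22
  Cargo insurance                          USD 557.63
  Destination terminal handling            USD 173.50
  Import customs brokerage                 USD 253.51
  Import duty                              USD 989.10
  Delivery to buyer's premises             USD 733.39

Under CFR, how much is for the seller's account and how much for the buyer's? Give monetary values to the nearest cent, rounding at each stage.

CFR: the seller pays costs through ocean freight to the destination port, but not insurance.
Seller's account: goods 22683.60 + inland to port 956.99 + export clearance 352.98 + freight 4234.22 = 28227.79
Buyer's account: insurance 557.63 + destination terminal 173.50 + brokerage 253.51 + duty 989.10 + delivery 733.39 = 2707.13

Seller: USD 28227.79; buyer: USD 2707.13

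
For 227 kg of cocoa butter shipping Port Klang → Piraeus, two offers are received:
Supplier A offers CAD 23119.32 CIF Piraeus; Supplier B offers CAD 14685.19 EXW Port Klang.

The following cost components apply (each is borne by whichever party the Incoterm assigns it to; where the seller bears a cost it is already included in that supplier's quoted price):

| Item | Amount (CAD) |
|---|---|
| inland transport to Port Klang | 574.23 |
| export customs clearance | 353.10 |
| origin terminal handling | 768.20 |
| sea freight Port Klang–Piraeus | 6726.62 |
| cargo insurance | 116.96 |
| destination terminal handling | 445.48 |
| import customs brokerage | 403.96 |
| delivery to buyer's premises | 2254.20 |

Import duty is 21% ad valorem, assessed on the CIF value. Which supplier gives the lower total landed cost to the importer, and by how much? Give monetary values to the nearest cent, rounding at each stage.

Supplier A (CIF):
The CIF price already equals the CIF value: 23119.32
Import duty = 23119.32 × 21% = 4855.06
Buyer bears (A): 445.48 + 403.96 + 2254.20 = 3103.64
Landed cost (A) = invoice 23119.32 + 3103.64 + duty 4855.06 = 31078.02
Supplier B (EXW):
CIF value = EXW price + inland to port + export clearance + origin terminal + freight + insurance = 14685.19 + 574.23 + 353.10 + 768.20 + 6726.62 + 116.96 = 23224.30
Import duty = 23224.30 × 21% = 4877.10
Buyer bears (B): 574.23 + 353.10 + 768.20 + 6726.62 + 116.96 + 445.48 + 403.96 + 2254.20 = 11642.75
Landed cost (B) = invoice 14685.19 + 11642.75 + duty 4877.10 = 31205.04
Difference = |31078.02 − 31205.04| = 127.02

Supplier A is cheaper by CAD 127.02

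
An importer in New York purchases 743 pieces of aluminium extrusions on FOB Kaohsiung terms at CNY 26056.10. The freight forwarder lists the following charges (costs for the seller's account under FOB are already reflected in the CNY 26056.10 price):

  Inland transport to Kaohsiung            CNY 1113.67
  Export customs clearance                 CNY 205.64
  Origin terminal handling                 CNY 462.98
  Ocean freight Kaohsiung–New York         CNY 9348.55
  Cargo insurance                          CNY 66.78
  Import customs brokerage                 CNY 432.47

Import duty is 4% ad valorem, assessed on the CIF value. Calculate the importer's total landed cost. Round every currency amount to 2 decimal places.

Total landed cost: CNY 37322.76

FOB: the seller bears costs until goods are on board at the origin port; the buyer bears freight, insurance and all costs thereafter.
Already in the invoice (seller's account under FOB): inland to port, export clearance, origin terminal — exclude.
CIF value = FOB price + freight + insurance = 26056.10 + 9348.55 + 66.78 = 35471.43
Import duty = 35471.43 × 4% = 1418.86
Buyer bears: freight 9348.55 + insurance 66.78 + brokerage 432.47 + duty 1418.86 = 11266.66
Landed cost = invoice 26056.10 + 11266.66 = 37322.76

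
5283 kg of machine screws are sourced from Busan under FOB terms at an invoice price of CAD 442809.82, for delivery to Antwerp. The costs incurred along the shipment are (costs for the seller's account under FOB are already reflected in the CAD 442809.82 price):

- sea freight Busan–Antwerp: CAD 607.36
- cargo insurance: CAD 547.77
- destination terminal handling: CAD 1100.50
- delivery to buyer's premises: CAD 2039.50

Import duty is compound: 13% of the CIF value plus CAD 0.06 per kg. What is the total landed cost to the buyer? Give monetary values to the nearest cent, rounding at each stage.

Total landed cost: CAD 505137.37

FOB: the seller bears costs until goods are on board at the origin port; the buyer bears freight, insurance and all costs thereafter.
CIF value = FOB price + freight + insurance = 442809.82 + 607.36 + 547.77 = 443964.95
Ad valorem component: 443964.95 × 13% = 57715.44
Specific component: 5283 × 0.06 = 316.98
Import duty = 57715.44 + 316.98 = 58032.42
Buyer bears: freight 607.36 + insurance 547.77 + destination terminal 1100.50 + delivery 2039.50 + duty 58032.42 = 62327.55
Landed cost = invoice 442809.82 + 62327.55 = 505137.37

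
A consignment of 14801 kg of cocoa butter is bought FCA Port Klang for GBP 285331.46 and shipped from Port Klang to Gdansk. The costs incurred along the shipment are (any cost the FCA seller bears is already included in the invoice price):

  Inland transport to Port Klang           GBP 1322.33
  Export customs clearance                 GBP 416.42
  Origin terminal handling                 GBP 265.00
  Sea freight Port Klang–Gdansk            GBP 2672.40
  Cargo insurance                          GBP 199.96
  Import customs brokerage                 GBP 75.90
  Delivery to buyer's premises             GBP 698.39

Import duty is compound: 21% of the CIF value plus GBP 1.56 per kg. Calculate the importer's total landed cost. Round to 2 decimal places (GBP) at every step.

FCA: the seller delivers export-cleared goods to the carrier; the buyer bears costs from that point.
Already in the invoice (seller's account under FCA): inland to port, export clearance — exclude.
CIF value = FCA price + origin terminal + freight + insurance = 285331.46 + 265.00 + 2672.40 + 199.96 = 288468.82
Ad valorem component: 288468.82 × 21% = 60578.45
Specific component: 14801 × 1.56 = 23089.56
Import duty = 60578.45 + 23089.56 = 83668.01
Buyer bears: origin terminal 265.00 + freight 2672.40 + insurance 199.96 + brokerage 75.90 + delivery 698.39 + duty 83668.01 = 87579.66
Landed cost = invoice 285331.46 + 87579.66 = 372911.12

Total landed cost: GBP 372911.12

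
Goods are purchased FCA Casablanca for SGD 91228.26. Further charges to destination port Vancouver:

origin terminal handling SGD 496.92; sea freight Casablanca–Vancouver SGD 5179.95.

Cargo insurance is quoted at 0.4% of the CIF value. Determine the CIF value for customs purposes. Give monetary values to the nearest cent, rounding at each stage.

Let C be the CIF value. C = FCA price + pre-shipment costs + freight + 0.4% × C
C − 0.4% × C = 91228.26 + 496.92 + 5179.95
0.996 × C = 96905.13
C = 96905.13 / 0.996 = 97294.31
Insurance premium = 0.4% × 97294.31 = 389.18

CIF value: SGD 97294.31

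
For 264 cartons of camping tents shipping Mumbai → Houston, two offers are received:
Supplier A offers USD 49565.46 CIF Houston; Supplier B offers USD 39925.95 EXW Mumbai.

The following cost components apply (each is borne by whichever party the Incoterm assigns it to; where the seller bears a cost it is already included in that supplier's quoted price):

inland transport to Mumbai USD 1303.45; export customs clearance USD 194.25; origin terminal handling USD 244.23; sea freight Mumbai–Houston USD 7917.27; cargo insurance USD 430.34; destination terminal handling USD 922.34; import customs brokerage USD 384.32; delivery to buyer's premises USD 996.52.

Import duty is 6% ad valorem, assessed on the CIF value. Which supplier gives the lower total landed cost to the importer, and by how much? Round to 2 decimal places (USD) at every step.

Supplier A (CIF):
The CIF price already equals the CIF value: 49565.46
Import duty = 49565.46 × 6% = 2973.93
Buyer bears (A): 922.34 + 384.32 + 996.52 = 2303.18
Landed cost (A) = invoice 49565.46 + 2303.18 + duty 2973.93 = 54842.57
Supplier B (EXW):
CIF value = EXW price + inland to port + export clearance + origin terminal + freight + insurance = 39925.95 + 1303.45 + 194.25 + 244.23 + 7917.27 + 430.34 = 50015.49
Import duty = 50015.49 × 6% = 3000.93
Buyer bears (B): 1303.45 + 194.25 + 244.23 + 7917.27 + 430.34 + 922.34 + 384.32 + 996.52 = 12392.72
Landed cost (B) = invoice 39925.95 + 12392.72 + duty 3000.93 = 55319.60
Difference = |54842.57 − 55319.60| = 477.03

Supplier A is cheaper by USD 477.03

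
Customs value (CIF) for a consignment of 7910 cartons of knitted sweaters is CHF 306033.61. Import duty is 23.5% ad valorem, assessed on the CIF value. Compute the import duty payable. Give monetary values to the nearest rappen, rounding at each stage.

Import duty: CHF 71917.90

Import duty = 306033.61 × 23.5% = 71917.90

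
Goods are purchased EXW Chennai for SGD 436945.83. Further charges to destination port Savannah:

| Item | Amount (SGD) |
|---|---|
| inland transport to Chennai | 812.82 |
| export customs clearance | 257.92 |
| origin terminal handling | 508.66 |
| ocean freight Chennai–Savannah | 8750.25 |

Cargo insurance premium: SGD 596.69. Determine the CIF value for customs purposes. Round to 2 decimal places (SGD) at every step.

CIF = EXW price + pre-shipment costs + freight + insurance
CIF = 436945.83 + 812.82 + 257.92 + 508.66 + 8750.25 + 596.69 = 447872.17

CIF value: SGD 447872.17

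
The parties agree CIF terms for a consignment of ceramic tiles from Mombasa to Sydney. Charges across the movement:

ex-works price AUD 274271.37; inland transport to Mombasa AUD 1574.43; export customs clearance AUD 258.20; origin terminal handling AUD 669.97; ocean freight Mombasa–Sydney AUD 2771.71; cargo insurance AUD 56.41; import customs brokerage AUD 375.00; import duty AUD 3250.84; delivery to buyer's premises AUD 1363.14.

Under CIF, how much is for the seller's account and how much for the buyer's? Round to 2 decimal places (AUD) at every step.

CIF: the seller pays costs through ocean freight and marine insurance to the destination port.
Seller's account: goods 274271.37 + inland to port 1574.43 + export clearance 258.20 + origin terminal 669.97 + freight 2771.71 + insurance 56.41 = 279602.09
Buyer's account: brokerage 375.00 + duty 3250.84 + delivery 1363.14 = 4988.98

Seller: AUD 279602.09; buyer: AUD 4988.98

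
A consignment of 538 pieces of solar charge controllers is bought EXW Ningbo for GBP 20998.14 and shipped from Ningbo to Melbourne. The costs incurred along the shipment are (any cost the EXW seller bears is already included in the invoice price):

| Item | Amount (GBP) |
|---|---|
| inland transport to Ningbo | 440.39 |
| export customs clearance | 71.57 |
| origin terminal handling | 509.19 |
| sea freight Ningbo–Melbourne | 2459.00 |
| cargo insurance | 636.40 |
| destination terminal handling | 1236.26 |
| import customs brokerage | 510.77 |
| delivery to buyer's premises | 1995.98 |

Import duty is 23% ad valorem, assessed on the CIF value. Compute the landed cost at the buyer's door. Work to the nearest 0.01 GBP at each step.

Total landed cost: GBP 34634.08

EXW: the seller makes goods available at their premises; the buyer bears all onward costs.
CIF value = EXW price + inland to port + export clearance + origin terminal + freight + insurance = 20998.14 + 440.39 + 71.57 + 509.19 + 2459.00 + 636.40 = 25114.69
Import duty = 25114.69 × 23% = 5776.38
Buyer bears: inland to port 440.39 + export clearance 71.57 + origin terminal 509.19 + freight 2459.00 + insurance 636.40 + destination terminal 1236.26 + brokerage 510.77 + delivery 1995.98 + duty 5776.38 = 13635.94
Landed cost = invoice 20998.14 + 13635.94 = 34634.08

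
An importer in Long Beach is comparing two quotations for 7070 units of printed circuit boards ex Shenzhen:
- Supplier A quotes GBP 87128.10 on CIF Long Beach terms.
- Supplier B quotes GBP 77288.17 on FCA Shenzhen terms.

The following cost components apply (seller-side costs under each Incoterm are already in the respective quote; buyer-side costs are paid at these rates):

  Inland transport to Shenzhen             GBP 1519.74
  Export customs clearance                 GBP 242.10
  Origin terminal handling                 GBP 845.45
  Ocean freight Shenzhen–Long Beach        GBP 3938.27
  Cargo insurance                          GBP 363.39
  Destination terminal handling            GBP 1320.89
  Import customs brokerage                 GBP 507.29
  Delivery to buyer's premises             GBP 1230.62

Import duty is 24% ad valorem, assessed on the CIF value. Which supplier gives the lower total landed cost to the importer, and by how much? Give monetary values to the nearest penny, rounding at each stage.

Supplier A (CIF):
The CIF price already equals the CIF value: 87128.10
Import duty = 87128.10 × 24% = 20910.74
Buyer bears (A): 1320.89 + 507.29 + 1230.62 = 3058.80
Landed cost (A) = invoice 87128.10 + 3058.80 + duty 20910.74 = 111097.64
Supplier B (FCA):
CIF value = FCA price + origin terminal + freight + insurance = 77288.17 + 845.45 + 3938.27 + 363.39 = 82435.28
Import duty = 82435.28 × 24% = 19784.47
Buyer bears (B): 845.45 + 3938.27 + 363.39 + 1320.89 + 507.29 + 1230.62 = 8205.91
Landed cost (B) = invoice 77288.17 + 8205.91 + duty 19784.47 = 105278.55
Difference = |111097.64 − 105278.55| = 5819.09

Supplier B is cheaper by GBP 5819.09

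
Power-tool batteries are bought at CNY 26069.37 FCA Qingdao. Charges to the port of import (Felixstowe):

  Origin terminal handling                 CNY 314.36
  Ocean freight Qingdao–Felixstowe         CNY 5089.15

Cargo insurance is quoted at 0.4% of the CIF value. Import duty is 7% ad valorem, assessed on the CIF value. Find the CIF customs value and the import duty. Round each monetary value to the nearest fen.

CIF value: CNY 31599.28; import duty: CNY 2211.95

Let C be the CIF value. C = FCA price + pre-shipment costs + freight + 0.4% × C
C − 0.4% × C = 26069.37 + 314.36 + 5089.15
0.996 × C = 31472.88
C = 31472.88 / 0.996 = 31599.28
Insurance premium = 0.4% × 31599.28 = 126.40
Import duty = 31599.28 × 7% = 2211.95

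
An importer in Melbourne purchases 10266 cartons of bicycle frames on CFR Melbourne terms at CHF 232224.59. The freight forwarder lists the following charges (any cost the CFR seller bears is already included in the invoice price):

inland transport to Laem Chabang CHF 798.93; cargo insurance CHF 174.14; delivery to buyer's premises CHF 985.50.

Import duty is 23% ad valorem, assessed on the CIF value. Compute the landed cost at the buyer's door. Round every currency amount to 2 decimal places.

Total landed cost: CHF 286835.94

CFR: the seller pays costs through ocean freight to the destination port, but not insurance.
Already in the invoice (seller's account under CFR): inland to port — exclude.
CIF value = CFR price + insurance = 232224.59 + 174.14 = 232398.73
Import duty = 232398.73 × 23% = 53451.71
Buyer bears: insurance 174.14 + delivery 985.50 + duty 53451.71 = 54611.35
Landed cost = invoice 232224.59 + 54611.35 = 286835.94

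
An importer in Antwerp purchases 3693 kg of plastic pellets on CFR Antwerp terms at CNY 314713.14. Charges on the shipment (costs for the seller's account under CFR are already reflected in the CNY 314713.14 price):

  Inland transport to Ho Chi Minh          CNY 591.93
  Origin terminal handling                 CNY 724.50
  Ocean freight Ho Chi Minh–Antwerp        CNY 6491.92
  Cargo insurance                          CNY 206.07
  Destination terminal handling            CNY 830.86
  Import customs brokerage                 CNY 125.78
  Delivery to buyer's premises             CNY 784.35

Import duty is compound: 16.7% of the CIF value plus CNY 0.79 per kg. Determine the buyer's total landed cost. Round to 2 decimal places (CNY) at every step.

Total landed cost: CNY 372169.18

CFR: the seller pays costs through ocean freight to the destination port, but not insurance.
Already in the invoice (seller's account under CFR): inland to port, origin terminal, freight — exclude.
CIF value = CFR price + insurance = 314713.14 + 206.07 = 314919.21
Ad valorem component: 314919.21 × 16.7% = 52591.51
Specific component: 3693 × 0.79 = 2917.47
Import duty = 52591.51 + 2917.47 = 55508.98
Buyer bears: insurance 206.07 + destination terminal 830.86 + brokerage 125.78 + delivery 784.35 + duty 55508.98 = 57456.04
Landed cost = invoice 314713.14 + 57456.04 = 372169.18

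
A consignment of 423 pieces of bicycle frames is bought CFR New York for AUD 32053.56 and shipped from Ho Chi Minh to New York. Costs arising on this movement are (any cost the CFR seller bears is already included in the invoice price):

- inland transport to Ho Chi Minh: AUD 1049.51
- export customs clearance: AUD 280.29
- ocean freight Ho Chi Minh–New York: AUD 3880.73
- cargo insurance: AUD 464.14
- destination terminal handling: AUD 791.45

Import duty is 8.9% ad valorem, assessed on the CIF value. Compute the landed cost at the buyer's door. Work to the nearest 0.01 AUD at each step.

Total landed cost: AUD 36203.23

CFR: the seller pays costs through ocean freight to the destination port, but not insurance.
Already in the invoice (seller's account under CFR): inland to port, export clearance, freight — exclude.
CIF value = CFR price + insurance = 32053.56 + 464.14 = 32517.70
Import duty = 32517.70 × 8.9% = 2894.08
Buyer bears: insurance 464.14 + destination terminal 791.45 + duty 2894.08 = 4149.67
Landed cost = invoice 32053.56 + 4149.67 = 36203.23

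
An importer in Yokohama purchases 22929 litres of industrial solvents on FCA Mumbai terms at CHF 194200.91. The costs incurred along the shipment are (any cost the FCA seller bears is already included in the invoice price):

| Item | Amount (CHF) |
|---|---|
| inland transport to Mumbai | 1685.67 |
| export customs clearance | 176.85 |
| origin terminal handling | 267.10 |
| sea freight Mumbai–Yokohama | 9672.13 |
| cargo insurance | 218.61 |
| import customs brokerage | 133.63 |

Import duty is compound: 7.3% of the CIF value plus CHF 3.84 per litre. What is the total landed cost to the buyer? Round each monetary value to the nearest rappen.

Total landed cost: CHF 307457.93

FCA: the seller delivers export-cleared goods to the carrier; the buyer bears costs from that point.
Already in the invoice (seller's account under FCA): inland to port, export clearance — exclude.
CIF value = FCA price + origin terminal + freight + insurance = 194200.91 + 267.10 + 9672.13 + 218.61 = 204358.75
Ad valorem component: 204358.75 × 7.3% = 14918.19
Specific component: 22929 × 3.84 = 88047.36
Import duty = 14918.19 + 88047.36 = 102965.55
Buyer bears: origin terminal 267.10 + freight 9672.13 + insurance 218.61 + brokerage 133.63 + duty 102965.55 = 113257.02
Landed cost = invoice 194200.91 + 113257.02 = 307457.93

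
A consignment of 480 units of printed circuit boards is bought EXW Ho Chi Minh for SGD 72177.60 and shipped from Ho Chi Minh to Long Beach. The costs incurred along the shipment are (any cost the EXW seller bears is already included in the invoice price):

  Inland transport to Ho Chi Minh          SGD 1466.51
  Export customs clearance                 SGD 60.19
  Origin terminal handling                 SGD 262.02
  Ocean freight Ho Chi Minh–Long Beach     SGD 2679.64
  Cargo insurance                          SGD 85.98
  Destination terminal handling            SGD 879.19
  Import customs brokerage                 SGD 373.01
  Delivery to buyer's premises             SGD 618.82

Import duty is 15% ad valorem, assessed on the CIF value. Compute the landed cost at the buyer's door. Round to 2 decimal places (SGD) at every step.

EXW: the seller makes goods available at their premises; the buyer bears all onward costs.
CIF value = EXW price + inland to port + export clearance + origin terminal + freight + insurance = 72177.60 + 1466.51 + 60.19 + 262.02 + 2679.64 + 85.98 = 76731.94
Import duty = 76731.94 × 15% = 11509.79
Buyer bears: inland to port 1466.51 + export clearance 60.19 + origin terminal 262.02 + freight 2679.64 + insurance 85.98 + destination terminal 879.19 + brokerage 373.01 + delivery 618.82 + duty 11509.79 = 17935.15
Landed cost = invoice 72177.60 + 17935.15 = 90112.75

Total landed cost: SGD 90112.75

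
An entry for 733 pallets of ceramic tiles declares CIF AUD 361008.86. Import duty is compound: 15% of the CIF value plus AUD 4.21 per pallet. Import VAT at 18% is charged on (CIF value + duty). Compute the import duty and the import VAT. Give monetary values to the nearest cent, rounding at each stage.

Import duty: AUD 57237.26; import VAT: AUD 75284.30

Ad valorem component: 361008.86 × 15% = 54151.33
Specific component: 733 × 4.21 = 3085.93
Import duty = 54151.33 + 3085.93 = 57237.26
VAT base = CIF + duty = 361008.86 + 57237.26 = 418246.12
Import VAT = 418246.12 × 18% = 75284.30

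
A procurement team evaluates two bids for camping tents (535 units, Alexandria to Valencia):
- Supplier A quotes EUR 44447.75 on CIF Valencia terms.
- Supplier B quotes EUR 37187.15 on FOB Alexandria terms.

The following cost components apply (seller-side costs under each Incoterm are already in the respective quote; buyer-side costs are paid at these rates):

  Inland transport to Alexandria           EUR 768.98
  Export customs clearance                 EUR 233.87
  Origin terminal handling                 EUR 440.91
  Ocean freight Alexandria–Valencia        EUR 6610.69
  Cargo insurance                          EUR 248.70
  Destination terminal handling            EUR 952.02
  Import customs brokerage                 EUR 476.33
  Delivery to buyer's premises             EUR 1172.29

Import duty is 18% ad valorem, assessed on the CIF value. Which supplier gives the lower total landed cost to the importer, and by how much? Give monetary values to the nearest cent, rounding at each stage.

Supplier B is cheaper by EUR 473.43

Supplier A (CIF):
The CIF price already equals the CIF value: 44447.75
Import duty = 44447.75 × 18% = 8000.60
Buyer bears (A): 952.02 + 476.33 + 1172.29 = 2600.64
Landed cost (A) = invoice 44447.75 + 2600.64 + duty 8000.60 = 55048.99
Supplier B (FOB):
CIF value = FOB price + freight + insurance = 37187.15 + 6610.69 + 248.70 = 44046.54
Import duty = 44046.54 × 18% = 7928.38
Buyer bears (B): 6610.69 + 248.70 + 952.02 + 476.33 + 1172.29 = 9460.03
Landed cost (B) = invoice 37187.15 + 9460.03 + duty 7928.38 = 54575.56
Difference = |55048.99 − 54575.56| = 473.43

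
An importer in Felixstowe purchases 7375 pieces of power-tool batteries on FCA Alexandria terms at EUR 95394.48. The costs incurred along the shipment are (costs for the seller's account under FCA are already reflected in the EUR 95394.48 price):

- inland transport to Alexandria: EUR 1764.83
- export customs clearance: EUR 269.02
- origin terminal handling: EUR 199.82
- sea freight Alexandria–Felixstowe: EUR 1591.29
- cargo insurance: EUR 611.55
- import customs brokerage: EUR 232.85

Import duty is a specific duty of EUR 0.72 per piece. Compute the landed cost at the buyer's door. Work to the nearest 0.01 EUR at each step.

FCA: the seller delivers export-cleared goods to the carrier; the buyer bears costs from that point.
Already in the invoice (seller's account under FCA): inland to port, export clearance — exclude.
CIF value = FCA price + origin terminal + freight + insurance = 95394.48 + 199.82 + 1591.29 + 611.55 = 97797.14
Import duty = 7375 × 0.72 = 5310.00
Buyer bears: origin terminal 199.82 + freight 1591.29 + insurance 611.55 + brokerage 232.85 + duty 5310.00 = 7945.51
Landed cost = invoice 95394.48 + 7945.51 = 103339.99

Total landed cost: EUR 103339.99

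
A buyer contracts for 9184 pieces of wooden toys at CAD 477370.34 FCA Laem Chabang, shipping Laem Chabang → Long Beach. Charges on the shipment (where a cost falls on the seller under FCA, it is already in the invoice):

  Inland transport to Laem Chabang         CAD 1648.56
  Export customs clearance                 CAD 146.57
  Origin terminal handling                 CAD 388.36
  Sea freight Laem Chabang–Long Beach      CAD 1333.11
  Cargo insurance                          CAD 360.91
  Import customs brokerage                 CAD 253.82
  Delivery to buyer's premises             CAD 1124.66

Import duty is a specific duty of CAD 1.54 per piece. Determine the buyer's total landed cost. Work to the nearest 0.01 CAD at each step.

FCA: the seller delivers export-cleared goods to the carrier; the buyer bears costs from that point.
Already in the invoice (seller's account under FCA): inland to port, export clearance — exclude.
CIF value = FCA price + origin terminal + freight + insurance = 477370.34 + 388.36 + 1333.11 + 360.91 = 479452.72
Import duty = 9184 × 1.54 = 14143.36
Buyer bears: origin terminal 388.36 + freight 1333.11 + insurance 360.91 + brokerage 253.82 + delivery 1124.66 + duty 14143.36 = 17604.22
Landed cost = invoice 477370.34 + 17604.22 = 494974.56

Total landed cost: CAD 494974.56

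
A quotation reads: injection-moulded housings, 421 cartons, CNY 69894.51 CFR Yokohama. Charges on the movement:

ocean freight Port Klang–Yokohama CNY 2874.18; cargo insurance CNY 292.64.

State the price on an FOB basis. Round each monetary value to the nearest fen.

FOB price: CNY 67020.33

Not relevant to the conversion: insurance — on the buyer under both terms; not part of either seller's price.
From CFR to FOB, the seller no longer bears: freight.
FOB price = 69894.51 − 2874.18 = 67020.33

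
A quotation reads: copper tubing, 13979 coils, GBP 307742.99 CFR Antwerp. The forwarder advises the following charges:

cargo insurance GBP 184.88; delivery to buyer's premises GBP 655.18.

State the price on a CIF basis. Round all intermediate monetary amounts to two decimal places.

Not relevant to the conversion: delivery — on the buyer under both terms; not part of either seller's price.
From CFR to CIF, the seller additionally bears: insurance.
CIF price = 307742.99 + 184.88 = 307927.87

CIF price: GBP 307927.87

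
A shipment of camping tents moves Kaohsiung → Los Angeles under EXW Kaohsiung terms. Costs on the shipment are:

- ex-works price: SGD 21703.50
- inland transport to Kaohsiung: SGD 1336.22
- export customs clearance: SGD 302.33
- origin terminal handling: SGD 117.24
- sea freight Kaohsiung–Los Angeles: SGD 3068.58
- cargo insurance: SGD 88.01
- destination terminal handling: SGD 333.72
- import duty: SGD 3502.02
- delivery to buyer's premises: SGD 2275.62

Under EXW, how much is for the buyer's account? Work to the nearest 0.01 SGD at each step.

EXW: the seller makes goods available at their premises; the buyer bears all onward costs.
Seller's account: goods 21703.50 = 21703.50
Buyer's account: inland to port 1336.22 + export clearance 302.33 + origin terminal 117.24 + freight 3068.58 + insurance 88.01 + destination terminal 333.72 + duty 3502.02 + delivery 2275.62 = 11023.74

Buyer's account: SGD 11023.74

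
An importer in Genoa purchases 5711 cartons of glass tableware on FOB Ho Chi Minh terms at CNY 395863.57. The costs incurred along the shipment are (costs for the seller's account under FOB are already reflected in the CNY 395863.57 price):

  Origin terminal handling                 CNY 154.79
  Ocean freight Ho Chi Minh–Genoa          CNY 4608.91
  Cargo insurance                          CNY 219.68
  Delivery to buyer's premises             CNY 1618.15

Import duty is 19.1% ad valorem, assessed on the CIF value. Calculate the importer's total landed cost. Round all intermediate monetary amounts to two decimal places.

Total landed cost: CNY 478842.51

FOB: the seller bears costs until goods are on board at the origin port; the buyer bears freight, insurance and all costs thereafter.
Already in the invoice (seller's account under FOB): origin terminal — exclude.
CIF value = FOB price + freight + insurance = 395863.57 + 4608.91 + 219.68 = 400692.16
Import duty = 400692.16 × 19.1% = 76532.20
Buyer bears: freight 4608.91 + insurance 219.68 + delivery 1618.15 + duty 76532.20 = 82978.94
Landed cost = invoice 395863.57 + 82978.94 = 478842.51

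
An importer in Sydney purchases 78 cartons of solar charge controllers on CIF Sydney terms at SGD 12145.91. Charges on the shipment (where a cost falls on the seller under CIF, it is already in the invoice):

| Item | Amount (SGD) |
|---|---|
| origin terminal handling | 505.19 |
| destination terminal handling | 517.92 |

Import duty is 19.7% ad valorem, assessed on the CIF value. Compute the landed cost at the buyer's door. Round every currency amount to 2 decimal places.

Total landed cost: SGD 15056.57

CIF: the seller pays costs through ocean freight and marine insurance to the destination port.
Already in the invoice (seller's account under CIF): origin terminal — exclude.
The CIF price already equals the CIF value: 12145.91
Import duty = 12145.91 × 19.7% = 2392.74
Buyer bears: destination terminal 517.92 + duty 2392.74 = 2910.66
Landed cost = invoice 12145.91 + 2910.66 = 15056.57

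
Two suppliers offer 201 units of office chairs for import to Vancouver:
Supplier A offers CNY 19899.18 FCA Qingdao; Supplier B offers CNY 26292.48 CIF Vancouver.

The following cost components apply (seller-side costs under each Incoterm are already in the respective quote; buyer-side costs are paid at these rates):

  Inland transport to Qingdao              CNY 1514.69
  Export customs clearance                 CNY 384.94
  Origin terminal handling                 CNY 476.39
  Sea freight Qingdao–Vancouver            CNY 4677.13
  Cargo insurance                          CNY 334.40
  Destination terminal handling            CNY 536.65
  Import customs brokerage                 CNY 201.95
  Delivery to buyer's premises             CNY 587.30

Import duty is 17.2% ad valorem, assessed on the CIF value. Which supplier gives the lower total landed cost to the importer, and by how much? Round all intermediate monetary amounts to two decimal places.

Supplier A is cheaper by CNY 1061.11

Supplier A (FCA):
CIF value = FCA price + origin terminal + freight + insurance = 19899.18 + 476.39 + 4677.13 + 334.40 = 25387.10
Import duty = 25387.10 × 17.2% = 4366.58
Buyer bears (A): 476.39 + 4677.13 + 334.40 + 536.65 + 201.95 + 587.30 = 6813.82
Landed cost (A) = invoice 19899.18 + 6813.82 + duty 4366.58 = 31079.58
Supplier B (CIF):
The CIF price already equals the CIF value: 26292.48
Import duty = 26292.48 × 17.2% = 4522.31
Buyer bears (B): 536.65 + 201.95 + 587.30 = 1325.90
Landed cost (B) = invoice 26292.48 + 1325.90 + duty 4522.31 = 32140.69
Difference = |31079.58 − 32140.69| = 1061.11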